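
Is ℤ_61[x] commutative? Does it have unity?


ℤ_61 is a field (n prime), so ℤ_61[x] is a commutative integral domain with unity
Commutative: Yes
Integral domain: Yes
Has unity: Yes

ℤ_61[x]: Commutative=Yes, Unity=Yes


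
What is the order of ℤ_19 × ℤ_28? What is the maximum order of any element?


|ℤ_19 × ℤ_28| = 19 × 28 = 532
Max element order = lcm(19,28) = 532
Cyclic? Yes (gcd=1)

|ℤ_19×ℤ_28| = 532, max element order = 532


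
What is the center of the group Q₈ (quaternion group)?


Z(G) = {g ∈ G | gx = xg for all x ∈ G}
In Q₈ = {±1, ±i, ±j, ±k}, only ±1 commute with every element

Z(Q₈ (quaternion group)) = {1, -1}


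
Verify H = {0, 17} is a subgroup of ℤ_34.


Subgroup test for H = {0, 17} in (ℤ_34, +):
(1) 0 ∈ H? Yes
(2) Closure: for all a,b ∈ H, (a+b) mod 34 ∈ H? Yes
(3) Inverses: for all a ∈ H, -a mod 34 ∈ H? Yes

Yes, H is a subgroup of ℤ_34


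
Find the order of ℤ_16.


ℤ_n has n elements.

|ℤ_16| = 16


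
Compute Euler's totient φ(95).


Factor n: 95 = 5 × 19
φ(n) = n · ∏(1 - 1/p) over distinct primes p | n
φ(95) = 95 · (1 - 1/5) · (1 - 1/19) = 72

φ(95) = 72


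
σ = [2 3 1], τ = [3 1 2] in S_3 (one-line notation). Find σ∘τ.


σ∘τ: apply τ first, then σ
1 →τ 3 →σ 1
2 →τ 1 →σ 2
3 →τ 2 →σ 3

σ∘τ = [1 2 3]


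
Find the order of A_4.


|A_n| = n!/2 (even permutations)
|A_4| = 4!/2 = 24/2 = 12

|A_4| = 12


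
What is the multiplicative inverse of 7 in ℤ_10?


Use the extended Euclidean algorithm to write 1 = 7·s + 10·t; then s mod 10 is the inverse.
Euclidean algorithm:
  7 = 0·10 + 7
  10 = 1·7 + 3
  7 = 2·3 + 1
  3 = 3·1 + 0
gcd(7,10) = 1
Back-substitution gives: 7·(3) + 10·(-2) = 1
So 7⁻¹ ≡ 3 ≡ 3 (mod 10)
Check: 7 × 3 = 21 ≡ 1 (mod 10) ✓

7⁻¹ ≡ 3 (mod 10)


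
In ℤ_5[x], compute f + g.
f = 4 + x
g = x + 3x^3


Add coefficients mod 5:
x^0: 4 + 0 = 4 (mod 5)
x^1: 1 + 1 = 2 (mod 5)
x^2: 0 + 0 = 0 (mod 5)
x^3: 0 + 3 = 3 (mod 5)
Result: 4 + 2x + 3x^3

f + g = 4 + 2x + 3x^3


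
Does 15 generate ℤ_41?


g generates ℤ_n iff gcd(g, n) = 1
gcd(15, 41) = 1
Since gcd = 1, 15 is a generator.

Yes, 15 generates ℤ_41


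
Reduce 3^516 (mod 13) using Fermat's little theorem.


Fermat's little theorem: if p is prime and gcd(a,p)=1, then a^(p-1) ≡ 1 (mod p)
p = 13 is prime, gcd(3,13) = 1
Reduce exponent: 516 mod 12 = 0
So 3^516 ≡ 3^0 (mod 13)
3^0 = 1

3^516 ≡ 1 (mod 13)


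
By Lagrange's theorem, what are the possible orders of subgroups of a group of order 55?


Lagrange's theorem: |H| divides |G|
|G| = 55
Divisors of 55: 1, 5, 11, 55

Possible subgroup orders: {1, 5, 11, 55}


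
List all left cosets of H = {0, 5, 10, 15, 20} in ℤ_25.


H = {0, 5, 10, 15, 20}, |H| = 5
Number of cosets = |G|/|H| = 25/5 = 5
0 + H = {0, 5, 10, 15, 20}
1 + H = {1, 6, 11, 16, 21}
2 + H = {2, 7, 12, 17, 22}
3 + H = {3, 8, 13, 18, 23}
4 + H = {4, 9, 14, 19, 24}

Cosets: 0+H={0,5,10,15,20}; 1+H={1,6,11,16,21}; 2+H={2,7,12,17,22}; 3+H={3,8,13,18,23}; 4+H={4,9,14,19,24}


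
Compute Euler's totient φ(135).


Factor n: 135 = 3^3 × 5
φ(n) = n · ∏(1 - 1/p) over distinct primes p | n
φ(135) = 135 · (1 - 1/3) · (1 - 1/5) = 72

φ(135) = 72


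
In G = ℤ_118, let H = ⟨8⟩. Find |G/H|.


|⟨8⟩| = n / gcd(8, 118) = 118 / 2 = 59
H is normal (ℤ_118 is abelian).
|G/H| = |G| / |H| = 118 / 59 = 2

|G/H| = 2


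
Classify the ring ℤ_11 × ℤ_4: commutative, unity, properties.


Direct product ring; commutative with unity (1,1); but (1,0)·(0,1) = (0,0) gives zero divisors, so not an integral domain
Commutative: Yes
Integral domain: No
Has unity: Yes

ℤ_11 × ℤ_4: Commutative=Yes, Unity=Yes


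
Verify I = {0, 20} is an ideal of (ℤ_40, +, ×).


Check ideal conditions for I = {0, 20} in ℤ_40:
(1) I is an additive subgroup? Yes
(2) For r ∈ ℤ_40 and a ∈ I: r·a ∈ I? Yes

Yes, I is an ideal of ℤ_40


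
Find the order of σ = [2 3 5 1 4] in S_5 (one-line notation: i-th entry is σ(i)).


Cycle decomposition: (1 2 3 5 4)
Cycle lengths: 5
Order = lcm(5) = 5

ord(σ) = 5


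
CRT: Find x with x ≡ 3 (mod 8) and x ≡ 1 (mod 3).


m₁ = 8, m₂ = 3, gcd = 1, so CRT applies. M = m₁·m₂ = 24
Let M₁ = M/m₁ = 3, M₂ = M/m₂ = 8
Find y₁ ≡ M₁⁻¹ (mod m₁): 3⁻¹ ≡ 3 (mod 8)
Find y₂ ≡ M₂⁻¹ (mod m₂): 8⁻¹ ≡ 2 (mod 3)
x = a₁·M₁·y₁ + a₂·M₂·y₂ = 3·3·3 + 1·8·2 = 43
Reduce mod 24: x ≡ 19
Check: 19 mod 8 = 3 ✓, 19 mod 3 = 1 ✓

x ≡ 19 (mod 24)


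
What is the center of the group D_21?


Z(G) = {g ∈ G | gx = xg for all x ∈ G}
For odd n, Z(D_n) = {e}: no nontrivial rotation commutes with all reflections

Z(D_21) = {e}


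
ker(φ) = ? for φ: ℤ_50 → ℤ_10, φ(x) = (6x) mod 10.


Kernel = preimage of identity
ker(φ) = {x ∈ ℤ_50 : 6x ≡ 0 (mod 10)}. Since 10 | 50, φ is well-defined. The kernel is the cyclic subgroup ⟨5⟩ of ℤ_50 (order 10), i.e. {0, 5, 10, 15, 20, 25, 30, 35, 40, 45}

ker(φ) = {0, 5, 10, 15, 20, 25, 30, 35, 40, 45}


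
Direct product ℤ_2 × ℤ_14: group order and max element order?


|ℤ_2 × ℤ_14| = 2 × 14 = 28
Max element order = lcm(2,14) = 14
Cyclic? No (gcd=2)

|ℤ_2×ℤ_14| = 28, max element order = 14


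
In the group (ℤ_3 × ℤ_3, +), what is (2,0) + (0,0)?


Operation: componentwise addition mod (3, 3)
(2,0) + (0,0) = ((a₁+b₁) mod 3, (a₂+b₂) mod 3) with a = (2,0), b = (0,0)

(2,0) + (0,0) = (2,0)


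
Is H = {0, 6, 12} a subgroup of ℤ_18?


Subgroup test for H = {0, 6, 12} in (ℤ_18, +):
(1) 0 ∈ H? Yes
(2) Closure: for all a,b ∈ H, (a+b) mod 18 ∈ H? Yes
(3) Inverses: for all a ∈ H, -a mod 18 ∈ H? Yes

Yes, H is a subgroup of ℤ_18


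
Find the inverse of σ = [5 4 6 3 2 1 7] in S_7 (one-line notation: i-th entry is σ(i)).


To find σ⁻¹, swap domain and range:
σ(1) = 5 → σ⁻¹(5) = 1
σ(2) = 4 → σ⁻¹(4) = 2
σ(3) = 6 → σ⁻¹(6) = 3
σ(4) = 3 → σ⁻¹(3) = 4
σ(5) = 2 → σ⁻¹(2) = 5
σ(6) = 1 → σ⁻¹(1) = 6
σ(7) = 7 → σ⁻¹(7) = 7

σ⁻¹ = [6 5 4 2 1 3 7]


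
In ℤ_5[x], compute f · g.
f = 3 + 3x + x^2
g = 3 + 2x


Expand and collect like terms; reduce coefficients mod 5:
x^0: 3·3 = 9 ≡ 4 (mod 5)
x^1: 3·2 + 3·3 = 15 ≡ 0 (mod 5)
x^2: 3·2 + 1·3 = 9 ≡ 4 (mod 5)
x^3: 1·2 = 2 ≡ 2 (mod 5)
Result: 4 + 4x^2 + 2x^3

f · g = 4 + 4x^2 + 2x^3


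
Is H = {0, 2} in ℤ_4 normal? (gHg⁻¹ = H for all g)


H = {0, 2} in ℤ_4
ℤ_4 is abelian; every subgroup of an abelian group is normal

Yes, normal subgroup


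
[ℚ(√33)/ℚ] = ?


√33 has minimal polynomial x² - 33 (irreducible over ℚ since 33 is squarefree)

[ℚ(√33)/ℚ] = 2


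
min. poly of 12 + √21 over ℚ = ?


Let α = 12 + √21. Then α - 12 = √21, so (α - 12)² = 21, giving α² - 24α + 123 = 0. Degree 2 and α ∉ ℚ, so this is the minimal polynomial.

Minimal polynomial: x² - 24x + 123


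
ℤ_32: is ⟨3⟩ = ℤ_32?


g generates ℤ_n iff gcd(g, n) = 1
gcd(3, 32) = 1
Since gcd = 1, 3 is a generator.

Yes, 3 generates ℤ_32


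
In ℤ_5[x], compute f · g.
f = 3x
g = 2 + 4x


Expand and collect like terms; reduce coefficients mod 5:
x^0: 0·2 = 0 ≡ 0 (mod 5)
x^1: 0·4 + 3·2 = 6 ≡ 1 (mod 5)
x^2: 3·4 = 12 ≡ 2 (mod 5)
Result: x + 2x^2

f · g = x + 2x^2


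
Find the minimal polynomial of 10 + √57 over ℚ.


Let α = 10 + √57. Then α - 10 = √57, so (α - 10)² = 57, giving α² - 20α + 43 = 0. Degree 2 and α ∉ ℚ, so this is the minimal polynomial.

Minimal polynomial: x² - 20x + 43


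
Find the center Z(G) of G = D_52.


Z(G) = {g ∈ G | gx = xg for all x ∈ G}
For even n, Z(D_n) = {e, r^(n/2)}: the 180° rotation r^26 commutes with every reflection and rotation

Z(D_52) = {e, r^26}


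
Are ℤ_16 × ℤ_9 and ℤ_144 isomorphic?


Comparing ℤ_16 × ℤ_9 and ℤ_144:
gcd(16,9) = 1, so ℤ_16 × ℤ_9 ≅ ℤ_144 (CRT)

Yes, ℤ_16 × ℤ_9 ≅ ℤ_144


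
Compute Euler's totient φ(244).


Factor n: 244 = 2^2 × 61
φ(n) = n · ∏(1 - 1/p) over distinct primes p | n
φ(244) = 244 · (1 - 1/2) · (1 - 1/61) = 120

φ(244) = 120


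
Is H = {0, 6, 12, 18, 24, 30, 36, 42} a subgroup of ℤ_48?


Subgroup test for H = {0, 6, 12, 18, 24, 30, 36, 42} in (ℤ_48, +):
(1) 0 ∈ H? Yes
(2) Closure: for all a,b ∈ H, (a+b) mod 48 ∈ H? Yes
(3) Inverses: for all a ∈ H, -a mod 48 ∈ H? Yes

Yes, H is a subgroup of ℤ_48


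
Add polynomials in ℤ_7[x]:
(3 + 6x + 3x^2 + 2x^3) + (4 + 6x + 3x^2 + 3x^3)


Add coefficients mod 7:
x^0: 3 + 4 = 0 (mod 7)
x^1: 6 + 6 = 5 (mod 7)
x^2: 3 + 3 = 6 (mod 7)
x^3: 2 + 3 = 5 (mod 7)
Result: 5x + 6x^2 + 5x^3

f + g = 5x + 6x^2 + 5x^3


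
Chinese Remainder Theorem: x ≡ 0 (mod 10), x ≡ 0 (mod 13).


m₁ = 10, m₂ = 13, gcd = 1, so CRT applies. M = m₁·m₂ = 130
Let M₁ = M/m₁ = 13, M₂ = M/m₂ = 10
Find y₁ ≡ M₁⁻¹ (mod m₁): 13⁻¹ ≡ 7 (mod 10)
Find y₂ ≡ M₂⁻¹ (mod m₂): 10⁻¹ ≡ 4 (mod 13)
x = a₁·M₁·y₁ + a₂·M₂·y₂ = 0·13·7 + 0·10·4 = 0
Reduce mod 130: x ≡ 0
Check: 0 mod 10 = 0 ✓, 0 mod 13 = 0 ✓

x ≡ 0 (mod 130)


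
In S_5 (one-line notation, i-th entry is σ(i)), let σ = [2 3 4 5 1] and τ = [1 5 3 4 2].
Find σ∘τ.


σ∘τ: apply τ first, then σ
1 →τ 1 →σ 2
2 →τ 5 →σ 1
3 →τ 3 →σ 4
4 →τ 4 →σ 5
5 →τ 2 →σ 3

σ∘τ = [2 1 4 5 3]


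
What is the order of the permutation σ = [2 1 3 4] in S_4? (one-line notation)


Cycle decomposition: (1 2)
Cycle lengths: 2
Order = lcm(2) = 2

ord(σ) = 2


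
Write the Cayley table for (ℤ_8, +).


Elements: {0, 1, 2, 3, 4, 5, 6, 7}
Operation: addition mod 8
Entry (a, b) = (a + b) mod 8

Cayley table:
  | 0 | 1 | 2 | 3 | 4 | 5 | 6 | 7
0 | 0 | 1 | 2 | 3 | 4 | 5 | 6 | 7
1 | 1 | 2 | 3 | 4 | 5 | 6 | 7 | 0
2 | 2 | 3 | 4 | 5 | 6 | 7 | 0 | 1
3 | 3 | 4 | 5 | 6 | 7 | 0 | 1 | 2
4 | 4 | 5 | 6 | 7 | 0 | 1 | 2 | 3
5 | 5 | 6 | 7 | 0 | 1 | 2 | 3 | 4
6 | 6 | 7 | 0 | 1 | 2 | 3 | 4 | 5
7 | 7 | 0 | 1 | 2 | 3 | 4 | 5 | 6


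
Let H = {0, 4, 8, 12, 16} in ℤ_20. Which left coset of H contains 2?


2 + H = {2 + h (mod 20) : h ∈ H}
2+0=2, 2+4=6, 2+8=10, 2+12=14, 2+16=18

2 + H = {2, 6, 10, 14, 18}


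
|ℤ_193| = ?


ℤ_n has n elements.

|ℤ_193| = 193


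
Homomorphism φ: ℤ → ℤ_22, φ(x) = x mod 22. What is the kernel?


Kernel = preimage of identity
ker(φ) = {x ∈ ℤ : x ≡ 0 (mod 22)} = 22ℤ = {0, ±22, ±44, ...}

ker(φ) = 22ℤ


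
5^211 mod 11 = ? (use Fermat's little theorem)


Fermat's little theorem: if p is prime and gcd(a,p)=1, then a^(p-1) ≡ 1 (mod p)
p = 11 is prime, gcd(5,11) = 1
Reduce exponent: 211 mod 10 = 1
So 5^211 ≡ 5^1 (mod 11)
5^1 mod 11 = 5

5^211 ≡ 5 (mod 11)


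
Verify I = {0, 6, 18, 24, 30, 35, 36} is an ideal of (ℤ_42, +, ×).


Check ideal conditions for I = {0, 6, 18, 24, 30, 35, 36} in ℤ_42:
(1) I is an additive subgroup? No
(2) For r ∈ ℤ_42 and a ∈ I: r·a ∈ I? No  [counterexample: r=2, a=6, r·a mod 42 = 12 ∉ I]

No, I is not an ideal of ℤ_42


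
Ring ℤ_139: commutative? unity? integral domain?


ℤ_139 is a commutative ring with unity 1; 139 is prime, so ℤ_139 is a field (hence an integral domain)
Commutative: Yes
Integral domain: Yes
Has unity: Yes

ℤ_139: Commutative=Yes, Unity=Yes


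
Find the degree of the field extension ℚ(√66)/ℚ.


√66 has minimal polynomial x² - 66 (irreducible over ℚ since 66 is squarefree)

[ℚ(√66)/ℚ] = 2


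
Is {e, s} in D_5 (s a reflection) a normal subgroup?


H = {e, s} in D_5 (s a reflection)
r·s·r⁻¹ = sr⁻² ≠ s for n ≥ 3, so {e, s} is not closed under conjugation

No, not a normal subgroup


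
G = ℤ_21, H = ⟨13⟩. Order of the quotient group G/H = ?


|⟨13⟩| = n / gcd(13, 21) = 21 / 1 = 21
H is normal (ℤ_21 is abelian).
|G/H| = |G| / |H| = 21 / 21 = 1

|G/H| = 1


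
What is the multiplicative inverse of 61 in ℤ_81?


Use the extended Euclidean algorithm to write 1 = 61·s + 81·t; then s mod 81 is the inverse.
Euclidean algorithm:
  61 = 0·81 + 61
  81 = 1·61 + 20
  61 = 3·20 + 1
  20 = 20·1 + 0
gcd(61,81) = 1
Back-substitution gives: 61·(4) + 81·(-3) = 1
So 61⁻¹ ≡ 4 ≡ 4 (mod 81)
Check: 61 × 4 = 244 ≡ 1 (mod 81) ✓

61⁻¹ ≡ 4 (mod 81)


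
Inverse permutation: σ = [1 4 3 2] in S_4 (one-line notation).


To find σ⁻¹, swap domain and range:
σ(1) = 1 → σ⁻¹(1) = 1
σ(2) = 4 → σ⁻¹(4) = 2
σ(3) = 3 → σ⁻¹(3) = 3
σ(4) = 2 → σ⁻¹(2) = 4

σ⁻¹ = [1 4 3 2]


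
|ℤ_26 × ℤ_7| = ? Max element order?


|ℤ_26 × ℤ_7| = 26 × 7 = 182
Max element order = lcm(26,7) = 182
Cyclic? Yes (gcd=1)

|ℤ_26×ℤ_7| = 182, max element order = 182


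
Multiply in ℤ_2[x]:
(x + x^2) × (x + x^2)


Expand and collect like terms; reduce coefficients mod 2:
x^0: 0·0 = 0 ≡ 0 (mod 2)
x^1: 0·1 + 1·0 = 0 ≡ 0 (mod 2)
x^2: 0·1 + 1·1 + 1·0 = 1 ≡ 1 (mod 2)
x^3: 1·1 + 1·1 = 2 ≡ 0 (mod 2)
x^4: 1·1 = 1 ≡ 1 (mod 2)
Result: x^2 + x^4

f · g = x^2 + x^4


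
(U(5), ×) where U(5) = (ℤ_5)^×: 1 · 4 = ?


Operation: multiplication mod 5
1 · 4 = (a × b) mod 5 with a = 1, b = 4

1 · 4 = 4


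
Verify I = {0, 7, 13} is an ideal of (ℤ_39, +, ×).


Check ideal conditions for I = {0, 7, 13} in ℤ_39:
(1) I is an additive subgroup? No
(2) For r ∈ ℤ_39 and a ∈ I: r·a ∈ I? No  [counterexample: r=2, a=7, r·a mod 39 = 14 ∉ I]

No, I is not an ideal of ℤ_39


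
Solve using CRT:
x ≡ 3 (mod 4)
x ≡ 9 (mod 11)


m₁ = 4, m₂ = 11, gcd = 1, so CRT applies. M = m₁·m₂ = 44
Let M₁ = M/m₁ = 11, M₂ = M/m₂ = 4
Find y₁ ≡ M₁⁻¹ (mod m₁): 11⁻¹ ≡ 3 (mod 4)
Find y₂ ≡ M₂⁻¹ (mod m₂): 4⁻¹ ≡ 3 (mod 11)
x = a₁·M₁·y₁ + a₂·M₂·y₂ = 3·11·3 + 9·4·3 = 207
Reduce mod 44: x ≡ 31
Check: 31 mod 4 = 3 ✓, 31 mod 11 = 9 ✓

x ≡ 31 (mod 44)


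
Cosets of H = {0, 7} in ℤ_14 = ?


H = {0, 7}, |H| = 2
Number of cosets = |G|/|H| = 14/2 = 7
0 + H = {0, 7}
1 + H = {1, 8}
2 + H = {2, 9}
3 + H = {3, 10}
4 + H = {4, 11}
5 + H = {5, 12}
6 + H = {6, 13}

Cosets: 0+H={0,7}; 1+H={1,8}; 2+H={2,9}; 3+H={3,10}; 4+H={4,11}; 5+H={5,12}; 6+H={6,13}


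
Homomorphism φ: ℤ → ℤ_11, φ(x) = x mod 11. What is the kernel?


Kernel = preimage of identity
ker(φ) = {x ∈ ℤ : x ≡ 0 (mod 11)} = 11ℤ = {0, ±11, ±22, ...}

ker(φ) = 11ℤ


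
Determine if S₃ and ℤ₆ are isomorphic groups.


Comparing S₃ and ℤ₆:
S₃ is non-abelian, ℤ₆ is abelian

No, S₃ ≇ ℤ₆


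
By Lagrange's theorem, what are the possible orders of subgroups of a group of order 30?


Lagrange's theorem: |H| divides |G|
|G| = 30
Divisors of 30: 1, 2, 3, 5, 6, 10, 15, 30

Possible subgroup orders: {1, 2, 3, 5, 6, 10, 15, 30}


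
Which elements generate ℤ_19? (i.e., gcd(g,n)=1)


g generates ℤ_n iff gcd(g,n) = 1
Prime factors of 19: 19
Generators are g ∈ {1,...,18} not divisible by any of these primes.
Generators: {1, 2, 3, 4, 5, 6, 7, 8, 9, 10, 11, 12, 13, 14, 15, 16, 17, 18}
Number of generators = φ(19) = 18

Generators of ℤ_19 = {1, 2, 3, 4, 5, 6, 7, 8, 9, 10, 11, 12, 13, 14, 15, 16, 17, 18}


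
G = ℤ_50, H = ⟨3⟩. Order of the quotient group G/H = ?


|⟨3⟩| = n / gcd(3, 50) = 50 / 1 = 50
H is normal (ℤ_50 is abelian).
|G/H| = |G| / |H| = 50 / 50 = 1

|G/H| = 1


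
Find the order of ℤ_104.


ℤ_n has n elements.

|ℤ_104| = 104


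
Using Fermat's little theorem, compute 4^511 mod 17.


Fermat's little theorem: if p is prime and gcd(a,p)=1, then a^(p-1) ≡ 1 (mod p)
p = 17 is prime, gcd(4,17) = 1
Reduce exponent: 511 mod 16 = 15
So 4^511 ≡ 4^15 (mod 17)
4^15 mod 17 = 13

4^511 ≡ 13 (mod 17)


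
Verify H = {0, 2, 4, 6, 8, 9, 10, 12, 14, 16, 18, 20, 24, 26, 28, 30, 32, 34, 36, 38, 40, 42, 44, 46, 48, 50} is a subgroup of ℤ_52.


Subgroup test for H = {0, 2, 4, 6, 8, 9, 10, 12, 14, 16, 18, 20, 24, 26, 28, 30, 32, 34, 36, 38, 40, 42, 44, 46, 48, 50} in (ℤ_52, +):
(1) 0 ∈ H? Yes
(2) Closure: for all a,b ∈ H, (a+b) mod 52 ∈ H? No  [counterexample: 2 + 9 = 11 ∉ H]
(3) Inverses: for all a ∈ H, -a mod 52 ∈ H? No

No, H is not a subgroup of ℤ_52


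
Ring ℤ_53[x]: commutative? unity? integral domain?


ℤ_53 is a field (n prime), so ℤ_53[x] is a commutative integral domain with unity
Commutative: Yes
Integral domain: Yes
Has unity: Yes

ℤ_53[x]: Commutative=Yes, Unity=Yes


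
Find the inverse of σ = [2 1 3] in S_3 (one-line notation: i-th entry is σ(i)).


To find σ⁻¹, swap domain and range:
σ(1) = 2 → σ⁻¹(2) = 1
σ(2) = 1 → σ⁻¹(1) = 2
σ(3) = 3 → σ⁻¹(3) = 3

σ⁻¹ = [2 1 3]


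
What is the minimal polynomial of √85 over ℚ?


√85 satisfies x² - 85 = 0, irreducible over ℚ since 85 is squarefree

Minimal polynomial: x² - 85


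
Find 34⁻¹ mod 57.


Use the extended Euclidean algorithm to write 1 = 34·s + 57·t; then s mod 57 is the inverse.
Euclidean algorithm:
  34 = 0·57 + 34
  57 = 1·34 + 23
  34 = 1·23 + 11
  23 = 2·11 + 1
  11 = 11·1 + 0
gcd(34,57) = 1
Back-substitution gives: 34·(-5) + 57·(3) = 1
So 34⁻¹ ≡ -5 ≡ 52 (mod 57)
Check: 34 × 52 = 1768 ≡ 1 (mod 57) ✓

34⁻¹ ≡ 52 (mod 57)


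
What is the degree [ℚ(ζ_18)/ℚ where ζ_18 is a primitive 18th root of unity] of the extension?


[ℚ(ζ_n):ℚ] = deg Φ_n(x) = φ(n). Here φ(18) = 6

[ℚ(ζ_18)/ℚ where ζ_18 is a primitive 18th root of unity] = 6


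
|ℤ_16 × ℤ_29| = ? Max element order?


|ℤ_16 × ℤ_29| = 16 × 29 = 464
Max element order = lcm(16,29) = 464
Cyclic? Yes (gcd=1)

|ℤ_16×ℤ_29| = 464, max element order = 464


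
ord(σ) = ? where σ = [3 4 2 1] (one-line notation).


Cycle decomposition: (1 3 2 4)
Cycle lengths: 4
Order = lcm(4) = 4

ord(σ) = 4


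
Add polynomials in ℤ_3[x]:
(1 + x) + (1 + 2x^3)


Add coefficients mod 3:
x^0: 1 + 1 = 2 (mod 3)
x^1: 1 + 0 = 1 (mod 3)
x^2: 0 + 0 = 0 (mod 3)
x^3: 0 + 2 = 2 (mod 3)
Result: 2 + x + 2x^3

f + g = 2 + x + 2x^3


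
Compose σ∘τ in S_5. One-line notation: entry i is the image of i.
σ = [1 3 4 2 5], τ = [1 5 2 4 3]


σ∘τ: apply τ first, then σ
1 →τ 1 →σ 1
2 →τ 5 →σ 5
3 →τ 2 →σ 3
4 →τ 4 →σ 2
5 →τ 3 →σ 4

σ∘τ = [1 5 3 2 4]


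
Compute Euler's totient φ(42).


Factor n: 42 = 2 × 3 × 7
φ(n) = n · ∏(1 - 1/p) over distinct primes p | n
φ(42) = 42 · (1 - 1/2) · (1 - 1/3) · (1 - 1/7) = 12

φ(42) = 12


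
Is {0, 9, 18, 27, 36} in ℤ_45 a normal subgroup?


H = {0, 9, 18, 27, 36} in ℤ_45
ℤ_45 is abelian; every subgroup of an abelian group is normal

Yes, normal subgroup


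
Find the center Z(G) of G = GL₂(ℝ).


Z(G) = {g ∈ G | gx = xg for all x ∈ G}
Only scalar multiples of the identity commute with all invertible matrices

Z(GL₂(ℝ)) = {aI : a ∈ ℝ, a ≠ 0}


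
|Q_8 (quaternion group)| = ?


Q_8 = {±1, ±i, ±j, ±k}
|Q_8| = 8

|Q_8 (quaternion group)| = 8


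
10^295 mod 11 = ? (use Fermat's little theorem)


Fermat's little theorem: if p is prime and gcd(a,p)=1, then a^(p-1) ≡ 1 (mod p)
p = 11 is prime, gcd(10,11) = 1
Reduce exponent: 295 mod 10 = 5
So 10^295 ≡ 10^5 (mod 11)
10^5 mod 11 = 10

10^295 ≡ 10 (mod 11)


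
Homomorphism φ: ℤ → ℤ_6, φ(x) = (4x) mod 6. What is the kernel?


Kernel = preimage of identity
ker(φ) = {x ∈ ℤ : 4x ≡ 0 (mod 6)}. gcd(4,6) = 2, so 4x ≡ 0 (mod 6) ⟺ x ≡ 0 (mod 6/2 = 3). Hence ker(φ) = 3ℤ

ker(φ) = 3ℤ


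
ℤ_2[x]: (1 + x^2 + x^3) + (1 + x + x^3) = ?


Add coefficients mod 2:
x^0: 1 + 1 = 0 (mod 2)
x^1: 0 + 1 = 1 (mod 2)
x^2: 1 + 0 = 1 (mod 2)
x^3: 1 + 1 = 0 (mod 2)
Result: x + x^2

f + g = x + x^2


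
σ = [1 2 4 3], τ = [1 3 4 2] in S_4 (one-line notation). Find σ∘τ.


σ∘τ: apply τ first, then σ
1 →τ 1 →σ 1
2 →τ 3 →σ 4
3 →τ 4 →σ 3
4 →τ 2 →σ 2

σ∘τ = [1 4 3 2]


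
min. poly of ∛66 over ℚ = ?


∛66 satisfies x³ - 66 = 0, irreducible over ℚ (no rational root; 66 is not a perfect cube)

Minimal polynomial: x³ - 66


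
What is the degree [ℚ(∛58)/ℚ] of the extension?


∛58 has minimal polynomial x³ - 58 (irreducible over ℚ since 58 is not a perfect cube)

[ℚ(∛58)/ℚ] = 3


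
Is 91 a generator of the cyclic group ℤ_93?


g generates ℤ_n iff gcd(g, n) = 1
gcd(91, 93) = 1
Since gcd = 1, 91 is a generator.

Yes, 91 generates ℤ_93


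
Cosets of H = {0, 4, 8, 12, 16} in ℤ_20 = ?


H = {0, 4, 8, 12, 16}, |H| = 5
Number of cosets = |G|/|H| = 20/5 = 4
0 + H = {0, 4, 8, 12, 16}
1 + H = {1, 5, 9, 13, 17}
2 + H = {2, 6, 10, 14, 18}
3 + H = {3, 7, 11, 15, 19}

Cosets: 0+H={0,4,8,12,16}; 1+H={1,5,9,13,17}; 2+H={2,6,10,14,18}; 3+H={3,7,11,15,19}


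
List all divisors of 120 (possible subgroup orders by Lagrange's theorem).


Lagrange's theorem: |H| divides |G|
|G| = 120
Divisors of 120: 1, 2, 3, 4, 5, 6, 8, 10, 12, 15, 20, 24, 30, 40, 60, 120

Possible subgroup orders: {1, 2, 3, 4, 5, 6, 8, 10, 12, 15, 20, 24, 30, 40, 60, 120}


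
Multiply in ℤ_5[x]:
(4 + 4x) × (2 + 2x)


Expand and collect like terms; reduce coefficients mod 5:
x^0: 4·2 = 8 ≡ 3 (mod 5)
x^1: 4·2 + 4·2 = 16 ≡ 1 (mod 5)
x^2: 4·2 = 8 ≡ 3 (mod 5)
Result: 3 + x + 3x^2

f · g = 3 + x + 3x^2


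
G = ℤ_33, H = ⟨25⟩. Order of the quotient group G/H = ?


|⟨25⟩| = n / gcd(25, 33) = 33 / 1 = 33
H is normal (ℤ_33 is abelian).
|G/H| = |G| / |H| = 33 / 33 = 1

|G/H| = 1


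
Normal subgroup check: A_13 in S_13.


H = A_13 in S_13
A_13 has index 2 in S_13, and every subgroup of index 2 is normal

Yes, normal subgroup


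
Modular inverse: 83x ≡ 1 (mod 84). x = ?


Use the extended Euclidean algorithm to write 1 = 83·s + 84·t; then s mod 84 is the inverse.
Euclidean algorithm:
  83 = 0·84 + 83
  84 = 1·83 + 1
  83 = 83·1 + 0
gcd(83,84) = 1
Back-substitution gives: 83·(-1) + 84·(1) = 1
So 83⁻¹ ≡ -1 ≡ 83 (mod 84)
Check: 83 × 83 = 6889 ≡ 1 (mod 84) ✓

83⁻¹ ≡ 83 (mod 84)


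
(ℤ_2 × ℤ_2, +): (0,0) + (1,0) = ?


Operation: componentwise addition mod (2, 2)
(0,0) + (1,0) = ((a₁+b₁) mod 2, (a₂+b₂) mod 2) with a = (0,0), b = (1,0)

(0,0) + (1,0) = (1,0)


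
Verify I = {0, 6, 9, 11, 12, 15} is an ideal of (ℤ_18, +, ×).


Check ideal conditions for I = {0, 6, 9, 11, 12, 15} in ℤ_18:
(1) I is an additive subgroup? No
(2) For r ∈ ℤ_18 and a ∈ I: r·a ∈ I? No  [counterexample: r=2, a=11, r·a mod 18 = 4 ∉ I]

No, I is not an ideal of ℤ_18


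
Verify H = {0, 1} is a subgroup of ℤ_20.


Subgroup test for H = {0, 1} in (ℤ_20, +):
(1) 0 ∈ H? Yes
(2) Closure: for all a,b ∈ H, (a+b) mod 20 ∈ H? No  [counterexample: 1 + 1 = 2 ∉ H]
(3) Inverses: for all a ∈ H, -a mod 20 ∈ H? No

No, H is not a subgroup of ℤ_20


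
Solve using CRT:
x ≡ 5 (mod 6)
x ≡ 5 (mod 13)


m₁ = 6, m₂ = 13, gcd = 1, so CRT applies. M = m₁·m₂ = 78
Let M₁ = M/m₁ = 13, M₂ = M/m₂ = 6
Find y₁ ≡ M₁⁻¹ (mod m₁): 13⁻¹ ≡ 1 (mod 6)
Find y₂ ≡ M₂⁻¹ (mod m₂): 6⁻¹ ≡ 11 (mod 13)
x = a₁·M₁·y₁ + a₂·M₂·y₂ = 5·13·1 + 5·6·11 = 395
Reduce mod 78: x ≡ 5
Check: 5 mod 6 = 5 ✓, 5 mod 13 = 5 ✓

x ≡ 5 (mod 78)


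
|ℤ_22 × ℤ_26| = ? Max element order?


|ℤ_22 × ℤ_26| = 22 × 26 = 572
Max element order = lcm(22,26) = 286
Cyclic? No (gcd=2)

|ℤ_22×ℤ_26| = 572, max element order = 286


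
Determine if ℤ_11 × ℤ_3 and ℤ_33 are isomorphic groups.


Comparing ℤ_11 × ℤ_3 and ℤ_33:
gcd(11,3) = 1, so ℤ_11 × ℤ_3 ≅ ℤ_33 (CRT)

Yes, ℤ_11 × ℤ_3 ≅ ℤ_33


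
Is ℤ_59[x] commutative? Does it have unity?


ℤ_59 is a field (n prime), so ℤ_59[x] is a commutative integral domain with unity
Commutative: Yes
Integral domain: Yes
Has unity: Yes

ℤ_59[x]: Commutative=Yes, Unity=Yes


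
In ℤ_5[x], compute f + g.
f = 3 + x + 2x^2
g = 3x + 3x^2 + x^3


Add coefficients mod 5:
x^0: 3 + 0 = 3 (mod 5)
x^1: 1 + 3 = 4 (mod 5)
x^2: 2 + 3 = 0 (mod 5)
x^3: 0 + 1 = 1 (mod 5)
Result: 3 + 4x + x^3

f + g = 3 + 4x + x^3


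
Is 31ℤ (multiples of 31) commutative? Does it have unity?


31ℤ is a commutative ring under +,× but has no multiplicative identity (1 ∉ 31ℤ); it has no zero divisors, but without unity it is not an integral domain
Commutative: Yes
Integral domain: No
Has unity: No

31ℤ (multiples of 31): Commutative=Yes, Unity=No


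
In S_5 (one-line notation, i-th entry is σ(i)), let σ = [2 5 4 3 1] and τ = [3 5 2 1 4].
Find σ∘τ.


σ∘τ: apply τ first, then σ
1 →τ 3 →σ 4
2 →τ 5 →σ 1
3 →τ 2 →σ 5
4 →τ 1 →σ 2
5 →τ 4 →σ 3

σ∘τ = [4 1 5 2 3]


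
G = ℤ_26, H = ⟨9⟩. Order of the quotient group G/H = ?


|⟨9⟩| = n / gcd(9, 26) = 26 / 1 = 26
H is normal (ℤ_26 is abelian).
|G/H| = |G| / |H| = 26 / 26 = 1

|G/H| = 1


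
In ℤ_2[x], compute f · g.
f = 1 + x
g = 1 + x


Expand and collect like terms; reduce coefficients mod 2:
x^0: 1·1 = 1 ≡ 1 (mod 2)
x^1: 1·1 + 1·1 = 2 ≡ 0 (mod 2)
x^2: 1·1 = 1 ≡ 1 (mod 2)
Result: 1 + x^2

f · g = 1 + x^2


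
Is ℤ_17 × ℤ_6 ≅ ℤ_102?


Comparing ℤ_17 × ℤ_6 and ℤ_102:
gcd(17,6) = 1, so ℤ_17 × ℤ_6 ≅ ℤ_102 (CRT)

Yes, ℤ_17 × ℤ_6 ≅ ℤ_102


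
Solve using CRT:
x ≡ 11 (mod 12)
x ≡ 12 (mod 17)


m₁ = 12, m₂ = 17, gcd = 1, so CRT applies. M = m₁·m₂ = 204
Let M₁ = M/m₁ = 17, M₂ = M/m₂ = 12
Find y₁ ≡ M₁⁻¹ (mod m₁): 17⁻¹ ≡ 5 (mod 12)
Find y₂ ≡ M₂⁻¹ (mod m₂): 12⁻¹ ≡ 10 (mod 17)
x = a₁·M₁·y₁ + a₂·M₂·y₂ = 11·17·5 + 12·12·10 = 2375
Reduce mod 204: x ≡ 131
Check: 131 mod 12 = 11 ✓, 131 mod 17 = 12 ✓

x ≡ 131 (mod 204)


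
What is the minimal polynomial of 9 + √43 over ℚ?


Let α = 9 + √43. Then α - 9 = √43, so (α - 9)² = 43, giving α² - 18α + 38 = 0. Degree 2 and α ∉ ℚ, so this is the minimal polynomial.

Minimal polynomial: x² - 18x + 38


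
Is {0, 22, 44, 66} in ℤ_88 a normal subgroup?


H = {0, 22, 44, 66} in ℤ_88
ℤ_88 is abelian; every subgroup of an abelian group is normal

Yes, normal subgroup


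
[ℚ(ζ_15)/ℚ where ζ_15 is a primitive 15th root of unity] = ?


[ℚ(ζ_n):ℚ] = deg Φ_n(x) = φ(n). Here φ(15) = 8

[ℚ(ζ_15)/ℚ where ζ_15 is a primitive 15th root of unity] = 8


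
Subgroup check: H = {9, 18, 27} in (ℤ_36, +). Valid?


Subgroup test for H = {9, 18, 27} in (ℤ_36, +):
(1) 0 ∈ H? No
(2) Closure: for all a,b ∈ H, (a+b) mod 36 ∈ H? No  [counterexample: 9 + 27 = 0 ∉ H]
(3) Inverses: for all a ∈ H, -a mod 36 ∈ H? Yes

No, H is not a subgroup of ℤ_36


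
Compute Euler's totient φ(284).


Factor n: 284 = 2^2 × 71
φ(n) = n · ∏(1 - 1/p) over distinct primes p | n
φ(284) = 284 · (1 - 1/2) · (1 - 1/71) = 140

φ(284) = 140


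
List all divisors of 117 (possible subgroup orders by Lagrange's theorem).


Lagrange's theorem: |H| divides |G|
|G| = 117
Divisors of 117: 1, 3, 9, 13, 39, 117

Possible subgroup orders: {1, 3, 9, 13, 39, 117}


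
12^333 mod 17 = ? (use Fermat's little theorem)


Fermat's little theorem: if p is prime and gcd(a,p)=1, then a^(p-1) ≡ 1 (mod p)
p = 17 is prime, gcd(12,17) = 1
Reduce exponent: 333 mod 16 = 13
So 12^333 ≡ 12^13 (mod 17)
12^13 mod 17 = 14

12^333 ≡ 14 (mod 17)


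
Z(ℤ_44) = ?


Z(G) = {g ∈ G | gx = xg for all x ∈ G}
ℤ_44 is abelian, so Z(G) = G

Z(ℤ_44) = ℤ_44


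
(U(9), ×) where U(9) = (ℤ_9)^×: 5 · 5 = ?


Operation: multiplication mod 9
5 · 5 = (a × b) mod 9 with a = 5, b = 5

5 · 5 = 7


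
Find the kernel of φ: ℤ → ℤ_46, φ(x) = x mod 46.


Kernel = preimage of identity
ker(φ) = {x ∈ ℤ : x ≡ 0 (mod 46)} = 46ℤ = {0, ±46, ±92, ...}

ker(φ) = 46ℤ


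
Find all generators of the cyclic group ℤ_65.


g generates ℤ_n iff gcd(g,n) = 1
Prime factors of 65: 5, 13
Generators are g ∈ {1,...,64} not divisible by any of these primes.
Generators: {1, 2, 3, 4, 6, 7, 8, 9, 11, 12, 14, 16, 17, 18, 19, 21, 22, 23, 24, 27, 28, 29, 31, 32, 33, 34, 36, 37, 38, 41, 42, 43, 44, 46, 47, 48, 49, 51, 53, 54, 56, 57, 58, 59, 61, 62, 63, 64}
Number of generators = φ(65) = 48

Generators of ℤ_65 = {1, 2, 3, 4, 6, 7, 8, 9, 11, 12, 14, 16, 17, 18, 19, 21, 22, 23, 24, 27, 28, 29, 31, 32, 33, 34, 36, 37, 38, 41, 42, 43, 44, 46, 47, 48, 49, 51, 53, 54, 56, 57, 58, 59, 61, 62, 63, 64}


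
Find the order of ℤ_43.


ℤ_n has n elements.

|ℤ_43| = 43


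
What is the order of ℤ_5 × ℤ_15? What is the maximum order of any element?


|ℤ_5 × ℤ_15| = 5 × 15 = 75
Max element order = lcm(5,15) = 15
Cyclic? No (gcd=5)

|ℤ_5×ℤ_15| = 75, max element order = 15


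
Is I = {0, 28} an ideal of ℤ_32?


Check ideal conditions for I = {0, 28} in ℤ_32:
(1) I is an additive subgroup? No
(2) For r ∈ ℤ_32 and a ∈ I: r·a ∈ I? No  [counterexample: r=2, a=28, r·a mod 32 = 24 ∉ I]

No, I is not an ideal of ℤ_32


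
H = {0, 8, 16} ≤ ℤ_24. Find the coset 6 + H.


6 + H = {6 + h (mod 24) : h ∈ H}
6+0=6, 6+8=14, 6+16=22

6 + H = {6, 14, 22}


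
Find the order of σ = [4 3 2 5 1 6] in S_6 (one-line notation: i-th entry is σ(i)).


Cycle decomposition: (1 4 5) (2 3)
Cycle lengths: 3, 2
Order = lcm(3, 2) = 6

ord(σ) = 6


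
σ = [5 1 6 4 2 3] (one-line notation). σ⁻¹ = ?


To find σ⁻¹, swap domain and range:
σ(1) = 5 → σ⁻¹(5) = 1
σ(2) = 1 → σ⁻¹(1) = 2
σ(3) = 6 → σ⁻¹(6) = 3
σ(4) = 4 → σ⁻¹(4) = 4
σ(5) = 2 → σ⁻¹(2) = 5
σ(6) = 3 → σ⁻¹(3) = 6

σ⁻¹ = [2 5 6 4 1 3]


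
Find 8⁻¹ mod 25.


Use the extended Euclidean algorithm to write 1 = 8·s + 25·t; then s mod 25 is the inverse.
Euclidean algorithm:
  8 = 0·25 + 8
  25 = 3·8 + 1
  8 = 8·1 + 0
gcd(8,25) = 1
Back-substitution gives: 8·(-3) + 25·(1) = 1
So 8⁻¹ ≡ -3 ≡ 22 (mod 25)
Check: 8 × 22 = 176 ≡ 1 (mod 25) ✓

8⁻¹ ≡ 22 (mod 25)


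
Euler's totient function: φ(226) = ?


Factor n: 226 = 2 × 113
φ(n) = n · ∏(1 - 1/p) over distinct primes p | n
φ(226) = 226 · (1 - 1/2) · (1 - 1/113) = 112

φ(226) = 112


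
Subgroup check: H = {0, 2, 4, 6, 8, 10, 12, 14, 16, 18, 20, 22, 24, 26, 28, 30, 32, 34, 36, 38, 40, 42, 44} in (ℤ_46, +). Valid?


Subgroup test for H = {0, 2, 4, 6, 8, 10, 12, 14, 16, 18, 20, 22, 24, 26, 28, 30, 32, 34, 36, 38, 40, 42, 44} in (ℤ_46, +):
(1) 0 ∈ H? Yes
(2) Closure: for all a,b ∈ H, (a+b) mod 46 ∈ H? Yes
(3) Inverses: for all a ∈ H, -a mod 46 ∈ H? Yes

Yes, H is a subgroup of ℤ_46


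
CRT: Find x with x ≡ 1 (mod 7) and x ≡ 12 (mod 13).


m₁ = 7, m₂ = 13, gcd = 1, so CRT applies. M = m₁·m₂ = 91
Let M₁ = M/m₁ = 13, M₂ = M/m₂ = 7
Find y₁ ≡ M₁⁻¹ (mod m₁): 13⁻¹ ≡ 6 (mod 7)
Find y₂ ≡ M₂⁻¹ (mod m₂): 7⁻¹ ≡ 2 (mod 13)
x = a₁·M₁·y₁ + a₂·M₂·y₂ = 1·13·6 + 12·7·2 = 246
Reduce mod 91: x ≡ 64
Check: 64 mod 7 = 1 ✓, 64 mod 13 = 12 ✓

x ≡ 64 (mod 91)


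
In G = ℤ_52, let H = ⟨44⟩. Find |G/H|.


|⟨44⟩| = n / gcd(44, 52) = 52 / 4 = 13
H is normal (ℤ_52 is abelian).
|G/H| = |G| / |H| = 52 / 13 = 4

|G/H| = 4


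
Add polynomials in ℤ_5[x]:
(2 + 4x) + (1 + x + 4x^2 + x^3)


Add coefficients mod 5:
x^0: 2 + 1 = 3 (mod 5)
x^1: 4 + 1 = 0 (mod 5)
x^2: 0 + 4 = 4 (mod 5)
x^3: 0 + 1 = 1 (mod 5)
Result: 3 + 4x^2 + x^3

f + g = 3 + 4x^2 + x^3


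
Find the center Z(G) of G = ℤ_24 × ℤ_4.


Z(G) = {g ∈ G | gx = xg for all x ∈ G}
Direct product of abelian groups is abelian, so Z(G) = G

Z(ℤ_24 × ℤ_4) = ℤ_24 × ℤ_4


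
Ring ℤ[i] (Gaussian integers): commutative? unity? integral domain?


ℤ[i] is a commutative integral domain with unity 1 (in fact a Euclidean domain)
Commutative: Yes
Integral domain: Yes
Has unity: Yes

ℤ[i] (Gaussian integers): Commutative=Yes, Unity=Yes


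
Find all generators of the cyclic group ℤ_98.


g generates ℤ_n iff gcd(g,n) = 1
Prime factors of 98: 2, 7
Generators are g ∈ {1,...,97} not divisible by any of these primes.
Generators: {1, 3, 5, 9, 11, 13, 15, 17, 19, 23, 25, 27, 29, 31, 33, 37, 39, 41, 43, 45, 47, 51, 53, 55, 57, 59, 61, 65, 67, 69, 71, 73, 75, 79, 81, 83, 85, 87, 89, 93, 95, 97}
Number of generators = φ(98) = 42

Generators of ℤ_98 = {1, 3, 5, 9, 11, 13, 15, 17, 19, 23, 25, 27, 29, 31, 33, 37, 39, 41, 43, 45, 47, 51, 53, 55, 57, 59, 61, 65, 67, 69, 71, 73, 75, 79, 81, 83, 85, 87, 89, 93, 95, 97}


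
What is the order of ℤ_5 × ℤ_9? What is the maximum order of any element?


|ℤ_5 × ℤ_9| = 5 × 9 = 45
Max element order = lcm(5,9) = 45
Cyclic? Yes (gcd=1)

|ℤ_5×ℤ_9| = 45, max element order = 45


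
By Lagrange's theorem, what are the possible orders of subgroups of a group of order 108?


Lagrange's theorem: |H| divides |G|
|G| = 108
Divisors of 108: 1, 2, 3, 4, 6, 9, 12, 18, 27, 36, 54, 108

Possible subgroup orders: {1, 2, 3, 4, 6, 9, 12, 18, 27, 36, 54, 108}


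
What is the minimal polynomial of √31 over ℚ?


√31 satisfies x² - 31 = 0, irreducible over ℚ since 31 is squarefree

Minimal polynomial: x² - 31


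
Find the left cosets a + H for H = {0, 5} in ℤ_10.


H = {0, 5}, |H| = 2
Number of cosets = |G|/|H| = 10/2 = 5
0 + H = {0, 5}
1 + H = {1, 6}
2 + H = {2, 7}
3 + H = {3, 8}
4 + H = {4, 9}

Cosets: 0+H={0,5}; 1+H={1,6}; 2+H={2,7}; 3+H={3,8}; 4+H={4,9}


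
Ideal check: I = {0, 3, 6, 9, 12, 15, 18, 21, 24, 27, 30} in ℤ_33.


Check ideal conditions for I = {0, 3, 6, 9, 12, 15, 18, 21, 24, 27, 30} in ℤ_33:
(1) I is an additive subgroup? Yes
(2) For r ∈ ℤ_33 and a ∈ I: r·a ∈ I? Yes

Yes, I is an ideal of ℤ_33


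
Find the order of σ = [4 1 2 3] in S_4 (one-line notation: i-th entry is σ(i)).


Cycle decomposition: (1 4 3 2)
Cycle lengths: 4
Order = lcm(4) = 4

ord(σ) = 4


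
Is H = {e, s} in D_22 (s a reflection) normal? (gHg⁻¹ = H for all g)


H = {e, s} in D_22 (s a reflection)
r·s·r⁻¹ = sr⁻² ≠ s for n ≥ 3, so {e, s} is not closed under conjugation

No, not a normal subgroup


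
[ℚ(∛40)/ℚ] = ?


∛40 has minimal polynomial x³ - 40 (irreducible over ℚ since 40 is not a perfect cube)

[ℚ(∛40)/ℚ] = 3


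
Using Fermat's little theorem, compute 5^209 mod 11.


Fermat's little theorem: if p is prime and gcd(a,p)=1, then a^(p-1) ≡ 1 (mod p)
p = 11 is prime, gcd(5,11) = 1
Reduce exponent: 209 mod 10 = 9
So 5^209 ≡ 5^9 (mod 11)
5^9 mod 11 = 9

5^209 ≡ 9 (mod 11)


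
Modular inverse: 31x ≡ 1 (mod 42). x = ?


Use the extended Euclidean algorithm to write 1 = 31·s + 42·t; then s mod 42 is the inverse.
Euclidean algorithm:
  31 = 0·42 + 31
  42 = 1·31 + 11
  31 = 2·11 + 9
  11 = 1·9 + 2
  9 = 4·2 + 1
  2 = 2·1 + 0
gcd(31,42) = 1
Back-substitution gives: 31·(19) + 42·(-14) = 1
So 31⁻¹ ≡ 19 ≡ 19 (mod 42)
Check: 31 × 19 = 589 ≡ 1 (mod 42) ✓

31⁻¹ ≡ 19 (mod 42)


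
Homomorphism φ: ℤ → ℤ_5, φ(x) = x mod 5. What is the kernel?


Kernel = preimage of identity
ker(φ) = {x ∈ ℤ : x ≡ 0 (mod 5)} = 5ℤ = {0, ±5, ±10, ...}

ker(φ) = 5ℤ


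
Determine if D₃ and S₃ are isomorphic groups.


Comparing D₃ and S₃:
Both are the unique non-abelian group of order 6

Yes, D₃ ≅ S₃


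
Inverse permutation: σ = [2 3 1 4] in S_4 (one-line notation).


To find σ⁻¹, swap domain and range:
σ(1) = 2 → σ⁻¹(2) = 1
σ(2) = 3 → σ⁻¹(3) = 2
σ(3) = 1 → σ⁻¹(1) = 3
σ(4) = 4 → σ⁻¹(4) = 4

σ⁻¹ = [3 1 2 4]


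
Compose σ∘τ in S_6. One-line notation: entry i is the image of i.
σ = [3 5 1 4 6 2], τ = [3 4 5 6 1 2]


σ∘τ: apply τ first, then σ
1 →τ 3 →σ 1
2 →τ 4 →σ 4
3 →τ 5 →σ 6
4 →τ 6 →σ 2
5 →τ 1 →σ 3
6 →τ 2 →σ 5

σ∘τ = [1 4 6 2 3 5]


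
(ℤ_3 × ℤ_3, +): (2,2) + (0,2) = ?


Operation: componentwise addition mod (3, 3)
(2,2) + (0,2) = ((a₁+b₁) mod 3, (a₂+b₂) mod 3) with a = (2,2), b = (0,2)

(2,2) + (0,2) = (2,1)


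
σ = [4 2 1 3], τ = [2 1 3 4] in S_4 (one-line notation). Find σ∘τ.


σ∘τ: apply τ first, then σ
1 →τ 2 →σ 2
2 →τ 1 →σ 4
3 →τ 3 →σ 1
4 →τ 4 →σ 3

σ∘τ = [2 4 1 3]


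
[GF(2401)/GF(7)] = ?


GF(2401) = GF(7^4), so the extension degree is 4

[GF(2401)/GF(7)] = 4


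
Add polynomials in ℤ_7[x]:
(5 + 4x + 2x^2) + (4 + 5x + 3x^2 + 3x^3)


Add coefficients mod 7:
x^0: 5 + 4 = 2 (mod 7)
x^1: 4 + 5 = 2 (mod 7)
x^2: 2 + 3 = 5 (mod 7)
x^3: 0 + 3 = 3 (mod 7)
Result: 2 + 2x + 5x^2 + 3x^3

f + g = 2 + 2x + 5x^2 + 3x^3


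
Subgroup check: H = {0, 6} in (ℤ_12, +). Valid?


Subgroup test for H = {0, 6} in (ℤ_12, +):
(1) 0 ∈ H? Yes
(2) Closure: for all a,b ∈ H, (a+b) mod 12 ∈ H? Yes
(3) Inverses: for all a ∈ H, -a mod 12 ∈ H? Yes

Yes, H is a subgroup of ℤ_12


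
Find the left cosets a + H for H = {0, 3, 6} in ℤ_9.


H = {0, 3, 6}, |H| = 3
Number of cosets = |G|/|H| = 9/3 = 3
0 + H = {0, 3, 6}
1 + H = {1, 4, 7}
2 + H = {2, 5, 8}

Cosets: 0+H={0,3,6}; 1+H={1,4,7}; 2+H={2,5,8}


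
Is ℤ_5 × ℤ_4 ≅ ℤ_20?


Comparing ℤ_5 × ℤ_4 and ℤ_20:
gcd(5,4) = 1, so ℤ_5 × ℤ_4 ≅ ℤ_20 (CRT)

Yes, ℤ_5 × ℤ_4 ≅ ℤ_20


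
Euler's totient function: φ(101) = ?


Factor n: 101 = 101
φ(n) = n · ∏(1 - 1/p) over distinct primes p | n
φ(101) = 101 · (1 - 1/101) = 100

φ(101) = 100


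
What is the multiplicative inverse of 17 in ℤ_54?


Use the extended Euclidean algorithm to write 1 = 17·s + 54·t; then s mod 54 is the inverse.
Euclidean algorithm:
  17 = 0·54 + 17
  54 = 3·17 + 3
  17 = 5·3 + 2
  3 = 1·2 + 1
  2 = 2·1 + 0
gcd(17,54) = 1
Back-substitution gives: 17·(-19) + 54·(6) = 1
So 17⁻¹ ≡ -19 ≡ 35 (mod 54)
Check: 17 × 35 = 595 ≡ 1 (mod 54) ✓

17⁻¹ ≡ 35 (mod 54)


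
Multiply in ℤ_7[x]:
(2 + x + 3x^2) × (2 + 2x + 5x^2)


Expand and collect like terms; reduce coefficients mod 7:
x^0: 2·2 = 4 ≡ 4 (mod 7)
x^1: 2·2 + 1·2 = 6 ≡ 6 (mod 7)
x^2: 2·5 + 1·2 + 3·2 = 18 ≡ 4 (mod 7)
x^3: 1·5 + 3·2 = 11 ≡ 4 (mod 7)
x^4: 3·5 = 15 ≡ 1 (mod 7)
Result: 4 + 6x + 4x^2 + 4x^3 + x^4

f · g = 4 + 6x + 4x^2 + 4x^3 + x^4


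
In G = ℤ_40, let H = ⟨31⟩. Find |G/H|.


|⟨31⟩| = n / gcd(31, 40) = 40 / 1 = 40
H is normal (ℤ_40 is abelian).
|G/H| = |G| / |H| = 40 / 40 = 1

|G/H| = 1


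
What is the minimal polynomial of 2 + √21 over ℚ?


Let α = 2 + √21. Then α - 2 = √21, so (α - 2)² = 21, giving α² - 4α - 17 = 0. Degree 2 and α ∉ ℚ, so this is the minimal polynomial.

Minimal polynomial: x² - 4x - 17


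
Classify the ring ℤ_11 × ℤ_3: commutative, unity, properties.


Direct product ring; commutative with unity (1,1); but (1,0)·(0,1) = (0,0) gives zero divisors, so not an integral domain
Commutative: Yes
Integral domain: No
Has unity: Yes

ℤ_11 × ℤ_3: Commutative=Yes, Unity=Yes


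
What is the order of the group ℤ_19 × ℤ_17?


|A × B| = |A| · |B|
|ℤ_19 × ℤ_17| = 19 × 17 = 323

|ℤ_19 × ℤ_17| = 323


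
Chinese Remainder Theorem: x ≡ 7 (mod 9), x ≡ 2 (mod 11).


m₁ = 9, m₂ = 11, gcd = 1, so CRT applies. M = m₁·m₂ = 99
Let M₁ = M/m₁ = 11, M₂ = M/m₂ = 9
Find y₁ ≡ M₁⁻¹ (mod m₁): 11⁻¹ ≡ 5 (mod 9)
Find y₂ ≡ M₂⁻¹ (mod m₂): 9⁻¹ ≡ 5 (mod 11)
x = a₁·M₁·y₁ + a₂·M₂·y₂ = 7·11·5 + 2·9·5 = 475
Reduce mod 99: x ≡ 79
Check: 79 mod 9 = 7 ✓, 79 mod 11 = 2 ✓

x ≡ 79 (mod 99)
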